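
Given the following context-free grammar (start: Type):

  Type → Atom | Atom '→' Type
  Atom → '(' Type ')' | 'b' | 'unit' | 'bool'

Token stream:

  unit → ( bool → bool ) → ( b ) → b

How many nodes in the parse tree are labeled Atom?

[Type [Atom unit] → [Type [Atom ( [Type [Atom bool] → [Type [Atom bool]]] )] → [Type [Atom ( [Type [Atom b]] )] → [Type [Atom b]]]]]

7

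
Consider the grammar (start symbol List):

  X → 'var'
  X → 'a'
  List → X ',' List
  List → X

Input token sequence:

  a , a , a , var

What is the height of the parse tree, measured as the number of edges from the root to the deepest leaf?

5

[List [X a] , [List [X a] , [List [X a] , [List [X var]]]]]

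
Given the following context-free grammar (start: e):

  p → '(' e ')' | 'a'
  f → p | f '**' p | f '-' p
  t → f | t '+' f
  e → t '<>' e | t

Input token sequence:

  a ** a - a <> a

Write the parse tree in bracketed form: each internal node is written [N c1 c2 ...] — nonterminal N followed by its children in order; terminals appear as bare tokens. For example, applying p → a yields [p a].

e
t <> e
f <> e
f - p <> e
f ** p - p <> e
p ** p - p <> e
a ** p - p <> e
a ** a - p <> e
a ** a - a <> e
a ** a - a <> t
a ** a - a <> f
a ** a - a <> p
a ** a - a <> a

[e [t [f [f [f [p a]] ** [p a]] - [p a]]] <> [e [t [f [p a]]]]]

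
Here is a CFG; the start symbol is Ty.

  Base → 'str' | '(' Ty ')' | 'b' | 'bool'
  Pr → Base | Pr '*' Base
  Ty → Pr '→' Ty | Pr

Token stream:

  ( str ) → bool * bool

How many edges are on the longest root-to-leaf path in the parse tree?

6

[Ty [Pr [Base ( [Ty [Pr [Base str]]] )]] → [Ty [Pr [Pr [Base bool]] * [Base bool]]]]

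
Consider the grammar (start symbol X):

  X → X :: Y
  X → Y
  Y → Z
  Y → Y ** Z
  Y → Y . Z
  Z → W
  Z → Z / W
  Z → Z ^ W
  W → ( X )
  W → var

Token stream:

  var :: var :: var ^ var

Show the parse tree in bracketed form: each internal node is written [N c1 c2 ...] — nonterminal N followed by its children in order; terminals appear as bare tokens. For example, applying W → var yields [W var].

[X [X [X [Y [Z [W var]]]] :: [Y [Z [W var]]]] :: [Y [Z [Z [W var]] ^ [W var]]]]

X
X :: Y
X :: Y :: Y
Y :: Y :: Y
Z :: Y :: Y
W :: Y :: Y
var :: Y :: Y
var :: Z :: Y
var :: W :: Y
var :: var :: Y
var :: var :: Z
var :: var :: Z ^ W
var :: var :: W ^ W
var :: var :: var ^ W
var :: var :: var ^ var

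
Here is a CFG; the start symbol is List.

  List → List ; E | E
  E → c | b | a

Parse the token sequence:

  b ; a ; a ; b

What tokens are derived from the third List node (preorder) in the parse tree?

b ; a

[List [List [List [List [E b]] ; [E a]] ; [E a]] ; [E b]]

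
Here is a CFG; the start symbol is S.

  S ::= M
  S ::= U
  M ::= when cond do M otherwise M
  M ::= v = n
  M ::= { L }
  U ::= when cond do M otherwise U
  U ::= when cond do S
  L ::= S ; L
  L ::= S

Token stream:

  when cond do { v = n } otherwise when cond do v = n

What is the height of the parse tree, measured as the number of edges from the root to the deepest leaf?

[S [U when cond do [M { [L [S [M v = n]]] }] otherwise [U when cond do [S [M v = n]]]]]

6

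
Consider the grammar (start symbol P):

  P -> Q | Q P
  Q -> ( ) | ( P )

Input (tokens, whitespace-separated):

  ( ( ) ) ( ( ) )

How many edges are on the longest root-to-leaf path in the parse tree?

5

[P [Q ( [P [Q ( )]] )] [P [Q ( [P [Q ( )]] )]]]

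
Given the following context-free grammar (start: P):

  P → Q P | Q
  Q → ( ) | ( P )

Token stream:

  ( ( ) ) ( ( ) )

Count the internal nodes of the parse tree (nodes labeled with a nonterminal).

8

[P [Q ( [P [Q ( )]] )] [P [Q ( [P [Q ( )]] )]]]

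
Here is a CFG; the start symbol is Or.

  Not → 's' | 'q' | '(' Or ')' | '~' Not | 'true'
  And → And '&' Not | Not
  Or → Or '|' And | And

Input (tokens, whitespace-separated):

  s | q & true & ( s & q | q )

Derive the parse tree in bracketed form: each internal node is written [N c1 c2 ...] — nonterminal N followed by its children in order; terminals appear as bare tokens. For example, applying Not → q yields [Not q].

[Or [Or [And [Not s]]] | [And [And [And [Not q]] & [Not true]] & [Not ( [Or [Or [And [And [Not s]] & [Not q]]] | [And [Not q]]] )]]]

Or
Or | And
And | And
Not | And
s | And
s | And & Not
s | And & Not & Not
s | Not & Not & Not
s | q & Not & Not
s | q & true & Not
s | q & true & ( Or )
s | q & true & ( Or | And )
s | q & true & ( And | And )
s | q & true & ( And & Not | And )
s | q & true & ( Not & Not | And )
s | q & true & ( s & Not | And )
s | q & true & ( s & q | And )
s | q & true & ( s & q | Not )
s | q & true & ( s & q | q )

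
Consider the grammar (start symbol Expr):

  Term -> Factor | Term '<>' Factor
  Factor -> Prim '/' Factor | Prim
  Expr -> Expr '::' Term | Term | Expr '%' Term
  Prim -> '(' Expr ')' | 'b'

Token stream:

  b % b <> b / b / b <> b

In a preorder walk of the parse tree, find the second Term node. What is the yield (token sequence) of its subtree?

b <> b / b / b <> b

[Expr [Expr [Term [Factor [Prim b]]]] % [Term [Term [Term [Factor [Prim b]]] <> [Factor [Prim b] / [Factor [Prim b] / [Factor [Prim b]]]]] <> [Factor [Prim b]]]]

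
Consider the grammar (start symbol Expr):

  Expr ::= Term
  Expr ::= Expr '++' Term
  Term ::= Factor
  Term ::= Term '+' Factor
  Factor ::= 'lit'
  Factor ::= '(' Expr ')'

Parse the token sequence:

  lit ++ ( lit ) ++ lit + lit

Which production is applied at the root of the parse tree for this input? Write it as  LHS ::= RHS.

[Expr [Expr [Expr [Term [Factor lit]]] ++ [Term [Factor ( [Expr [Term [Factor lit]]] )]]] ++ [Term [Term [Factor lit]] + [Factor lit]]]

Expr ::= Expr '++' Term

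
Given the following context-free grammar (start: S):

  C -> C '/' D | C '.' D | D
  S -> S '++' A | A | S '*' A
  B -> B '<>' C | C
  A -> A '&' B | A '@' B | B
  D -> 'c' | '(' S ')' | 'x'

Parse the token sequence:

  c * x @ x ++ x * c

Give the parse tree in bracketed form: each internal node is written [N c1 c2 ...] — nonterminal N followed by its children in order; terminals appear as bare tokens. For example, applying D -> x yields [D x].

[S [S [S [S [A [B [C [D c]]]]] * [A [A [B [C [D x]]]] @ [B [C [D x]]]]] ++ [A [B [C [D x]]]]] * [A [B [C [D c]]]]]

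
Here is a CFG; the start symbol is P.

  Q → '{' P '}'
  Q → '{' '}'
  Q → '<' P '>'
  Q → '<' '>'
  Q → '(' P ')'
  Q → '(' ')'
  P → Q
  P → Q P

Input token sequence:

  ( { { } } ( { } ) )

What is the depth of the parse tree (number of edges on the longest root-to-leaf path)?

7

[P [Q ( [P [Q { [P [Q { }]] }] [P [Q ( [P [Q { }]] )]]] )]]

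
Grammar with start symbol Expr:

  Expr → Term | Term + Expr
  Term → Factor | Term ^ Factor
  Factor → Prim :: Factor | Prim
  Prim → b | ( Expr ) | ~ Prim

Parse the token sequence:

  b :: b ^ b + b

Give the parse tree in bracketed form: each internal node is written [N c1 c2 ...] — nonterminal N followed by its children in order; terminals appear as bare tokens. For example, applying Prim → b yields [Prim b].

Expr
Term + Expr
Term ^ Factor + Expr
Factor ^ Factor + Expr
Prim :: Factor ^ Factor + Expr
b :: Factor ^ Factor + Expr
b :: Prim ^ Factor + Expr
b :: b ^ Factor + Expr
b :: b ^ Prim + Expr
b :: b ^ b + Expr
b :: b ^ b + Term
b :: b ^ b + Factor
b :: b ^ b + Prim
b :: b ^ b + b

[Expr [Term [Term [Factor [Prim b] :: [Factor [Prim b]]]] ^ [Factor [Prim b]]] + [Expr [Term [Factor [Prim b]]]]]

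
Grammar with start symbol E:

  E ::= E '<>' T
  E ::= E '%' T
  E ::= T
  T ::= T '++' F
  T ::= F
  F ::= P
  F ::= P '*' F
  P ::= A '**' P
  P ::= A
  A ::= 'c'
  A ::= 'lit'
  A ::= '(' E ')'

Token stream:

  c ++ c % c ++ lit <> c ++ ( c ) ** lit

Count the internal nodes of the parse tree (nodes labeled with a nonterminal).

34

[E [E [E [T [T [F [P [A c]]]] ++ [F [P [A c]]]]] % [T [T [F [P [A c]]]] ++ [F [P [A lit]]]]] <> [T [T [F [P [A c]]]] ++ [F [P [A ( [E [T [F [P [A c]]]]] )] ** [P [A lit]]]]]]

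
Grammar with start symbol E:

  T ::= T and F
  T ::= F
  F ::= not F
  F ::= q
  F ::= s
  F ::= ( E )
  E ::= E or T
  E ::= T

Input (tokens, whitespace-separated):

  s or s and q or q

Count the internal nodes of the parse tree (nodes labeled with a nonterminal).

11

[E [E [E [T [F s]]] or [T [T [F s]] and [F q]]] or [T [F q]]]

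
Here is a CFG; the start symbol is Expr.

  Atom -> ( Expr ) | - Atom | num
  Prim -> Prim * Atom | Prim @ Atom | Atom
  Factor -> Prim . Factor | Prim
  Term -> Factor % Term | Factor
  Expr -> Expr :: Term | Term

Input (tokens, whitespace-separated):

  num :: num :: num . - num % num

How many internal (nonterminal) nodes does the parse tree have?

[Expr [Expr [Expr [Term [Factor [Prim [Atom num]]]]] :: [Term [Factor [Prim [Atom num]]]]] :: [Term [Factor [Prim [Atom num]] . [Factor [Prim [Atom - [Atom num]]]]] % [Term [Factor [Prim [Atom num]]]]]]

23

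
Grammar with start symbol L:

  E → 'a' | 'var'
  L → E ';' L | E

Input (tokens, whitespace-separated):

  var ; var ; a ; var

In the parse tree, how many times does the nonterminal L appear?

[L [E var] ; [L [E var] ; [L [E a] ; [L [E var]]]]]

4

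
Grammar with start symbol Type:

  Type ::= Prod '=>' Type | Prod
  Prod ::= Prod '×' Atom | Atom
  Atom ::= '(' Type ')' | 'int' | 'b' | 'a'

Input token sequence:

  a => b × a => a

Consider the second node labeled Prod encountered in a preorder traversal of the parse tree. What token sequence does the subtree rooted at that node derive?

b × a

[Type [Prod [Atom a]] => [Type [Prod [Prod [Atom b]] × [Atom a]] => [Type [Prod [Atom a]]]]]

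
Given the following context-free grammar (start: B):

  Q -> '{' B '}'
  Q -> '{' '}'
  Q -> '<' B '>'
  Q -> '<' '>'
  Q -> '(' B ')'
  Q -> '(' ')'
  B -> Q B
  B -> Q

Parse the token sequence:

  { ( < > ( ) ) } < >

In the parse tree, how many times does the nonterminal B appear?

5

[B [Q { [B [Q ( [B [Q < >] [B [Q ( )]]] )]] }] [B [Q < >]]]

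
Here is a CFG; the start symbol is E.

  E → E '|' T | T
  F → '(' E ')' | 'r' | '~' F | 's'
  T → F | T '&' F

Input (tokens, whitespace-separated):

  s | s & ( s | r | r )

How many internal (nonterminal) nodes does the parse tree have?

17

[E [E [T [F s]]] | [T [T [F s]] & [F ( [E [E [E [T [F s]]] | [T [F r]]] | [T [F r]]] )]]]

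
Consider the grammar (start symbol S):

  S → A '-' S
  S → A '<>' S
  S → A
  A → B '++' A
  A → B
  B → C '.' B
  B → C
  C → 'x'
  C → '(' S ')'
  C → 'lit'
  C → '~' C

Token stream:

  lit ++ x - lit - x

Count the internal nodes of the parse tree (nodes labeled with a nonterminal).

15

[S [A [B [C lit]] ++ [A [B [C x]]]] - [S [A [B [C lit]]] - [S [A [B [C x]]]]]]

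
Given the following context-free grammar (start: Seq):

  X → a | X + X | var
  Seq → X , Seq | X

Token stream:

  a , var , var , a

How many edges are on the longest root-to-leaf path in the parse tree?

5

[Seq [X a] , [Seq [X var] , [Seq [X var] , [Seq [X a]]]]]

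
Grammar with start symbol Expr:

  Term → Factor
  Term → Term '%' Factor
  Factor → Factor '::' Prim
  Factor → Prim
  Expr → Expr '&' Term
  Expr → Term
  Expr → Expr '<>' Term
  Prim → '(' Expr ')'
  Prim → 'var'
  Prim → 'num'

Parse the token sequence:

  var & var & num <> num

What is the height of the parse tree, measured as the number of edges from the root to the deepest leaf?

7

[Expr [Expr [Expr [Expr [Term [Factor [Prim var]]]] & [Term [Factor [Prim var]]]] & [Term [Factor [Prim num]]]] <> [Term [Factor [Prim num]]]]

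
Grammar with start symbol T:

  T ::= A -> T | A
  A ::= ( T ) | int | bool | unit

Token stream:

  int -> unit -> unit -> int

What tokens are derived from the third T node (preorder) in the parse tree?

unit -> int

[T [A int] -> [T [A unit] -> [T [A unit] -> [T [A int]]]]]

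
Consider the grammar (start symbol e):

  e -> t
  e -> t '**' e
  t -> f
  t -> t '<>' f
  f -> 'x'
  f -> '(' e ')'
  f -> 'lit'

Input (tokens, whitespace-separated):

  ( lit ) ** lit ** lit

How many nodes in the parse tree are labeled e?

4

[e [t [f ( [e [t [f lit]]] )]] ** [e [t [f lit]] ** [e [t [f lit]]]]]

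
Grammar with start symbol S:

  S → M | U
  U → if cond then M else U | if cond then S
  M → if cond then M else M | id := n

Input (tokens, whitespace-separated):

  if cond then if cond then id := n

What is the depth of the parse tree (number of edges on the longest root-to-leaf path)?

6

[S [U if cond then [S [U if cond then [S [M id := n]]]]]]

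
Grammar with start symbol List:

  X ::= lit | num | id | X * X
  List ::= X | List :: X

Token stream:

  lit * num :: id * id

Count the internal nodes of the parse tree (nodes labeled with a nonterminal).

8

[List [List [X [X lit] * [X num]]] :: [X [X id] * [X id]]]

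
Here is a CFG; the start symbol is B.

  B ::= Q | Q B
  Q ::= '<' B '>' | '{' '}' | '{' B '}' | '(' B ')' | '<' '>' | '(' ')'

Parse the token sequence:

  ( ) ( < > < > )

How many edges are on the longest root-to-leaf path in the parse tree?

6

[B [Q ( )] [B [Q ( [B [Q < >] [B [Q < >]]] )]]]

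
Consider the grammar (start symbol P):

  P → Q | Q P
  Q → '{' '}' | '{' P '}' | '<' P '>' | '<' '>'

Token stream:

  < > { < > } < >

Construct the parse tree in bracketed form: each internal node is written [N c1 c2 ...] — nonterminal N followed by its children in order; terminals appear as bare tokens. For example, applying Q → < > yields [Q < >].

[P [Q < >] [P [Q { [P [Q < >]] }] [P [Q < >]]]]

P
Q P
< > P
< > Q P
< > { P } P
< > { Q } P
< > { < > } P
< > { < > } Q
< > { < > } < >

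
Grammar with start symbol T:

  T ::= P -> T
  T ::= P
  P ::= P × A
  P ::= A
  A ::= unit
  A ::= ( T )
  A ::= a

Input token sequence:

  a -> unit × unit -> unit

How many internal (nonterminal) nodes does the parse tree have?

11

[T [P [A a]] -> [T [P [P [A unit]] × [A unit]] -> [T [P [A unit]]]]]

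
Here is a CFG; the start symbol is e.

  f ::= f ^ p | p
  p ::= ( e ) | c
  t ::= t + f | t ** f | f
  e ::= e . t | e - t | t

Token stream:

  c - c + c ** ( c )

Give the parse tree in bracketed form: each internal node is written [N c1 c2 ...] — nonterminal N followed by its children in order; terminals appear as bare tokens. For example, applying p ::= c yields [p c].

[e [e [t [f [p c]]]] - [t [t [t [f [p c]]] + [f [p c]]] ** [f [p ( [e [t [f [p c]]]] )]]]]

e
e - t
t - t
f - t
p - t
c - t
c - t ** f
c - t + f ** f
c - f + f ** f
c - p + f ** f
c - c + f ** f
c - c + p ** f
c - c + c ** f
c - c + c ** p
c - c + c ** ( e )
c - c + c ** ( t )
c - c + c ** ( f )
c - c + c ** ( p )
c - c + c ** ( c )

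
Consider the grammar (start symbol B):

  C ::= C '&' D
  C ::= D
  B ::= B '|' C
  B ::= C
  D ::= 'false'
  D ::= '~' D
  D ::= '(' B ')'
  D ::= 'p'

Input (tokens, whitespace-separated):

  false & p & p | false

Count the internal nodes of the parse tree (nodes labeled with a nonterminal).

[B [B [C [C [C [D false]] & [D p]] & [D p]]] | [C [D false]]]

10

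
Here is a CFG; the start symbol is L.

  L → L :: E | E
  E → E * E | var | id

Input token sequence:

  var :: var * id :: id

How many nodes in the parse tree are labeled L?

[L [L [L [E var]] :: [E [E var] * [E id]]] :: [E id]]

3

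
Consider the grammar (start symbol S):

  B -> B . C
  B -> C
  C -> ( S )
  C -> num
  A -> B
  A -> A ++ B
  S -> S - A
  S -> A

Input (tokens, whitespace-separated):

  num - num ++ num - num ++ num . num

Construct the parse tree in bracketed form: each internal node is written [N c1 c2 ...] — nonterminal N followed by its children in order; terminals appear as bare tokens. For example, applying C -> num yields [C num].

S
S - A
S - A - A
A - A - A
B - A - A
C - A - A
num - A - A
num - A ++ B - A
num - B ++ B - A
num - C ++ B - A
num - num ++ B - A
num - num ++ C - A
num - num ++ num - A
num - num ++ num - A ++ B
num - num ++ num - B ++ B
num - num ++ num - C ++ B
num - num ++ num - num ++ B
num - num ++ num - num ++ B . C
num - num ++ num - num ++ C . C
num - num ++ num - num ++ num . C
num - num ++ num - num ++ num . num

[S [S [S [A [B [C num]]]] - [A [A [B [C num]]] ++ [B [C num]]]] - [A [A [B [C num]]] ++ [B [B [C num]] . [C num]]]]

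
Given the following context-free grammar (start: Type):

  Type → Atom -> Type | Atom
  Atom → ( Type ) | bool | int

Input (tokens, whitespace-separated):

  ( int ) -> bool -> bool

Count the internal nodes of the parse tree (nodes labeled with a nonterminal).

8

[Type [Atom ( [Type [Atom int]] )] -> [Type [Atom bool] -> [Type [Atom bool]]]]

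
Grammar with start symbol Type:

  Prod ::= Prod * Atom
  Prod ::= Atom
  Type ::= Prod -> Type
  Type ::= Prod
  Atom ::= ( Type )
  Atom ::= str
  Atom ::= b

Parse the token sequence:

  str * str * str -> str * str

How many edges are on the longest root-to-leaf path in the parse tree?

[Type [Prod [Prod [Prod [Atom str]] * [Atom str]] * [Atom str]] -> [Type [Prod [Prod [Atom str]] * [Atom str]]]]

5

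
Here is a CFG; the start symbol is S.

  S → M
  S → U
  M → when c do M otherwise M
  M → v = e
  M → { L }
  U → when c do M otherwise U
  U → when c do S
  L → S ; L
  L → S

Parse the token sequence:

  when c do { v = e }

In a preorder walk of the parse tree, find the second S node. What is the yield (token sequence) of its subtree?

[S [U when c do [S [M { [L [S [M v = e]]] }]]]]

{ v = e }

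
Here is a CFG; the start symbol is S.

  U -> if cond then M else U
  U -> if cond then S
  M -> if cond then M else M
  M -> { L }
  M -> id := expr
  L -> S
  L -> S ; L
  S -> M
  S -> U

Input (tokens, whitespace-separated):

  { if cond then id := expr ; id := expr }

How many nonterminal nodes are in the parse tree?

[S [M { [L [S [U if cond then [S [M id := expr]]]] ; [L [S [M id := expr]]]] }]]

10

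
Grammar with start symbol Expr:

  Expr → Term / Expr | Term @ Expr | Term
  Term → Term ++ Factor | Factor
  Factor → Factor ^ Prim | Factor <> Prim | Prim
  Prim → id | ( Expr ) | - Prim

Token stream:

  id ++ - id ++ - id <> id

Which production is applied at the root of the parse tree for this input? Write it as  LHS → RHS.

Expr → Term

[Expr [Term [Term [Term [Factor [Prim id]]] ++ [Factor [Prim - [Prim id]]]] ++ [Factor [Factor [Prim - [Prim id]]] <> [Prim id]]]]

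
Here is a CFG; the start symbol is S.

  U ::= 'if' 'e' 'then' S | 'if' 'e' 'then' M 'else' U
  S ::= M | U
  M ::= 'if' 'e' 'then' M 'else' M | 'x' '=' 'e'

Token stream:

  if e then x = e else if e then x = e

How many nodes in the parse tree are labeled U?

2

[S [U if e then [M x = e] else [U if e then [S [M x = e]]]]]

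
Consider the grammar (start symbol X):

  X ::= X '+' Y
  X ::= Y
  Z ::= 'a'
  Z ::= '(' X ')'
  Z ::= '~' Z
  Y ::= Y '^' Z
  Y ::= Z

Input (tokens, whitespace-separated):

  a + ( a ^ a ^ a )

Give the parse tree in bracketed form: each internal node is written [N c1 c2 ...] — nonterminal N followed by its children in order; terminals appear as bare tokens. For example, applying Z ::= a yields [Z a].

[X [X [Y [Z a]]] + [Y [Z ( [X [Y [Y [Y [Z a]] ^ [Z a]] ^ [Z a]]] )]]]

X
X + Y
Y + Y
Z + Y
a + Y
a + Z
a + ( X )
a + ( Y )
a + ( Y ^ Z )
a + ( Y ^ Z ^ Z )
a + ( Z ^ Z ^ Z )
a + ( a ^ Z ^ Z )
a + ( a ^ a ^ Z )
a + ( a ^ a ^ a )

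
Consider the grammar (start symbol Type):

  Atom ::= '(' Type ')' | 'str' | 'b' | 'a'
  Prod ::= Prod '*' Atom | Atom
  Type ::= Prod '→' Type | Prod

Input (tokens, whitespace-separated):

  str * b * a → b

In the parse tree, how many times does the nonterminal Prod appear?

[Type [Prod [Prod [Prod [Atom str]] * [Atom b]] * [Atom a]] → [Type [Prod [Atom b]]]]

4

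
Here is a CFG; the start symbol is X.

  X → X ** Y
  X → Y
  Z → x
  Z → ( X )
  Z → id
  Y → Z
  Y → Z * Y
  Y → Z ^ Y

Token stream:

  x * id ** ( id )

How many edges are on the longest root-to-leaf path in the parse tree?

[X [X [Y [Z x] * [Y [Z id]]]] ** [Y [Z ( [X [Y [Z id]]] )]]]

6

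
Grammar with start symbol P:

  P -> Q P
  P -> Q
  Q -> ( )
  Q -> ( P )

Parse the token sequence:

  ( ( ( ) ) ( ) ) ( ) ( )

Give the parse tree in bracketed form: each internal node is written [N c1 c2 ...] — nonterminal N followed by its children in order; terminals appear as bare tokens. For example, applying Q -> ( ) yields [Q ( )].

[P [Q ( [P [Q ( [P [Q ( )]] )] [P [Q ( )]]] )] [P [Q ( )] [P [Q ( )]]]]

P
Q P
( P ) P
( Q P ) P
( ( P ) P ) P
( ( Q ) P ) P
( ( ( ) ) P ) P
( ( ( ) ) Q ) P
( ( ( ) ) ( ) ) P
( ( ( ) ) ( ) ) Q P
( ( ( ) ) ( ) ) ( ) P
( ( ( ) ) ( ) ) ( ) Q
( ( ( ) ) ( ) ) ( ) ( )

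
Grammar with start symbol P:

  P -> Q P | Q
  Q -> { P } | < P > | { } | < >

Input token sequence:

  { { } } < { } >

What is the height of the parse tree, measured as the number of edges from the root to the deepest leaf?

[P [Q { [P [Q { }]] }] [P [Q < [P [Q { }]] >]]]

5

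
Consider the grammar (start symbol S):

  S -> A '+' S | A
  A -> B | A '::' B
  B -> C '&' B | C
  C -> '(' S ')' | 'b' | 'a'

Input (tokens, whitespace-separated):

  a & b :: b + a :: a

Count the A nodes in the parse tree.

[S [A [A [B [C a] & [B [C b]]]] :: [B [C b]]] + [S [A [A [B [C a]]] :: [B [C a]]]]]

4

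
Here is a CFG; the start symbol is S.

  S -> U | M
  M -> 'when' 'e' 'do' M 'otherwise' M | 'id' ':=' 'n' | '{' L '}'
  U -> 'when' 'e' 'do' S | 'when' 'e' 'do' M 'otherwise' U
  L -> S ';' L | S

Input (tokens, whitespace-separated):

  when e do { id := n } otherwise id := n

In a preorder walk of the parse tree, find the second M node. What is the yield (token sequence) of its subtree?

[S [M when e do [M { [L [S [M id := n]]] }] otherwise [M id := n]]]

{ id := n }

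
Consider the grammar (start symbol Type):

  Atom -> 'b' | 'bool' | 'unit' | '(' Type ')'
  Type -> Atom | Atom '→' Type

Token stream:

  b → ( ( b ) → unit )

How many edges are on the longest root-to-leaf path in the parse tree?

7

[Type [Atom b] → [Type [Atom ( [Type [Atom ( [Type [Atom b]] )] → [Type [Atom unit]]] )]]]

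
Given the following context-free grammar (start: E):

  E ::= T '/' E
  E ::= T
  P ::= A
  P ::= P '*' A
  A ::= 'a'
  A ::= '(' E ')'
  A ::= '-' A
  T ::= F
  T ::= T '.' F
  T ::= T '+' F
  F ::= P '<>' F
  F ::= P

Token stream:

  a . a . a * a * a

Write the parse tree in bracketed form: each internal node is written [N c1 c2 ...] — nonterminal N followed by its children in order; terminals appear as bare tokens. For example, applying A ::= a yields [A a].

E
T
T . F
T . F . F
F . F . F
P . F . F
A . F . F
a . F . F
a . P . F
a . A . F
a . a . F
a . a . P
a . a . P * A
a . a . P * A * A
a . a . A * A * A
a . a . a * A * A
a . a . a * a * A
a . a . a * a * a

[E [T [T [T [F [P [A a]]]] . [F [P [A a]]]] . [F [P [P [P [A a]] * [A a]] * [A a]]]]]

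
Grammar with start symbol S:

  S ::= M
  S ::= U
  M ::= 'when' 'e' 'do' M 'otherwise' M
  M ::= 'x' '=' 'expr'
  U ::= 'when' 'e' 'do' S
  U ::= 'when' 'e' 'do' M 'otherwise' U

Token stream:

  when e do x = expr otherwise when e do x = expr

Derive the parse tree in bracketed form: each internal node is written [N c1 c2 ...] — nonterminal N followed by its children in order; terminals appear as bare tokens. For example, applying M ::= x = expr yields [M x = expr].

S
U
when e do M otherwise U
when e do x = expr otherwise U
when e do x = expr otherwise when e do S
when e do x = expr otherwise when e do M
when e do x = expr otherwise when e do x = expr

[S [U when e do [M x = expr] otherwise [U when e do [S [M x = expr]]]]]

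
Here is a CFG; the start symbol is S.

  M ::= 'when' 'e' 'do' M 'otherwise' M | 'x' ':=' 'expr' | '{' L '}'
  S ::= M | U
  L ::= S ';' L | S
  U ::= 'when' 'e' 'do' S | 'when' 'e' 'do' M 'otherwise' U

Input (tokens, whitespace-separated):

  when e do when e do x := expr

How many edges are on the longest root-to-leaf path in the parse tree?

[S [U when e do [S [U when e do [S [M x := expr]]]]]]

6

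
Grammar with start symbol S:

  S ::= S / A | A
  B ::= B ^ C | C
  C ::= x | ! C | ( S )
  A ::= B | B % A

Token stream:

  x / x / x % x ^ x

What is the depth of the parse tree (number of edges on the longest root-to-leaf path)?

6

[S [S [S [A [B [C x]]]] / [A [B [C x]]]] / [A [B [C x]] % [A [B [B [C x]] ^ [C x]]]]]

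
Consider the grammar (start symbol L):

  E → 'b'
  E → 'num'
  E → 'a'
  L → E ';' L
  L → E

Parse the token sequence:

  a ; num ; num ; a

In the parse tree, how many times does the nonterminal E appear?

4

[L [E a] ; [L [E num] ; [L [E num] ; [L [E a]]]]]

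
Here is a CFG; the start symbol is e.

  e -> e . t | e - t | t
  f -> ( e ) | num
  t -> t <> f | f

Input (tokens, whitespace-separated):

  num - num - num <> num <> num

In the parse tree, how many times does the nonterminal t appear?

5

[e [e [e [t [f num]]] - [t [f num]]] - [t [t [t [f num]] <> [f num]] <> [f num]]]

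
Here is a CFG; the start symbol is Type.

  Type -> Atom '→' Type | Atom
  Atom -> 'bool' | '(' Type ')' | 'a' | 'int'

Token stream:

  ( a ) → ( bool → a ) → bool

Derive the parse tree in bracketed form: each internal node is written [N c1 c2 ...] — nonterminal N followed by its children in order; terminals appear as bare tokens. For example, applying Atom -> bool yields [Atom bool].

[Type [Atom ( [Type [Atom a]] )] → [Type [Atom ( [Type [Atom bool] → [Type [Atom a]]] )] → [Type [Atom bool]]]]

Type
Atom → Type
( Type ) → Type
( Atom ) → Type
( a ) → Type
( a ) → Atom → Type
( a ) → ( Type ) → Type
( a ) → ( Atom → Type ) → Type
( a ) → ( bool → Type ) → Type
( a ) → ( bool → Atom ) → Type
( a ) → ( bool → a ) → Type
( a ) → ( bool → a ) → Atom
( a ) → ( bool → a ) → bool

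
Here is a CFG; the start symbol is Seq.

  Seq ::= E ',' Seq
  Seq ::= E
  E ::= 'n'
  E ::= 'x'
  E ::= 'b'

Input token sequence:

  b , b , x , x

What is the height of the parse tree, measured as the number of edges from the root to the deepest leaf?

[Seq [E b] , [Seq [E b] , [Seq [E x] , [Seq [E x]]]]]

5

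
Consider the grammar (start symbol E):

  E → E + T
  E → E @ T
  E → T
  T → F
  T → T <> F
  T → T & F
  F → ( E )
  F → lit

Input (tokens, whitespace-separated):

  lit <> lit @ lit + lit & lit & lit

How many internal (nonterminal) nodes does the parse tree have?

[E [E [E [T [T [F lit]] <> [F lit]]] @ [T [F lit]]] + [T [T [T [F lit]] & [F lit]] & [F lit]]]

15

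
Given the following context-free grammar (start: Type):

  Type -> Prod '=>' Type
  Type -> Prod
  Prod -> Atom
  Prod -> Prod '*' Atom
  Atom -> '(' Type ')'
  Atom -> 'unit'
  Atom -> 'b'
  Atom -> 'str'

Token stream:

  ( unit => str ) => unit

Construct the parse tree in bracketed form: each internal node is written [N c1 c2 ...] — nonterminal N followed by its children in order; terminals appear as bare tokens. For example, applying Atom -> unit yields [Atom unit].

Type
Prod => Type
Atom => Type
( Type ) => Type
( Prod => Type ) => Type
( Atom => Type ) => Type
( unit => Type ) => Type
( unit => Prod ) => Type
( unit => Atom ) => Type
( unit => str ) => Type
( unit => str ) => Prod
( unit => str ) => Atom
( unit => str ) => unit

[Type [Prod [Atom ( [Type [Prod [Atom unit]] => [Type [Prod [Atom str]]]] )]] => [Type [Prod [Atom unit]]]]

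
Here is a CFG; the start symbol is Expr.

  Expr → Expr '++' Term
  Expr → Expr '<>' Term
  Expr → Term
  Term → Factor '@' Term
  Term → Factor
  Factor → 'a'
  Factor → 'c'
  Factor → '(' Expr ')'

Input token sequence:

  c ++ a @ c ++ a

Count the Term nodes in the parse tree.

4

[Expr [Expr [Expr [Term [Factor c]]] ++ [Term [Factor a] @ [Term [Factor c]]]] ++ [Term [Factor a]]]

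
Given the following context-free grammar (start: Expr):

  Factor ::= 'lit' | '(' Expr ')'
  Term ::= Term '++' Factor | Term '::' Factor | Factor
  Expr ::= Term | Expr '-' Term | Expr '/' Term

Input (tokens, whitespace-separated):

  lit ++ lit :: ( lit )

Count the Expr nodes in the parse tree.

[Expr [Term [Term [Term [Factor lit]] ++ [Factor lit]] :: [Factor ( [Expr [Term [Factor lit]]] )]]]

2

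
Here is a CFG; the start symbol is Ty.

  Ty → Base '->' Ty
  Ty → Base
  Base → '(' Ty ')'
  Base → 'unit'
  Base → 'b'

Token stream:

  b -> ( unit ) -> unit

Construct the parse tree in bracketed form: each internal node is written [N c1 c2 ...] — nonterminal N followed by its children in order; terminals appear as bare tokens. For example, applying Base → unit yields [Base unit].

Ty
Base -> Ty
b -> Ty
b -> Base -> Ty
b -> ( Ty ) -> Ty
b -> ( Base ) -> Ty
b -> ( unit ) -> Ty
b -> ( unit ) -> Base
b -> ( unit ) -> unit

[Ty [Base b] -> [Ty [Base ( [Ty [Base unit]] )] -> [Ty [Base unit]]]]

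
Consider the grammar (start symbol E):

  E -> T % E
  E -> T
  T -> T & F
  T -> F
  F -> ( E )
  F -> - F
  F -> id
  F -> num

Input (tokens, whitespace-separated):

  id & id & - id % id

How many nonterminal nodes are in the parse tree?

[E [T [T [T [F id]] & [F id]] & [F - [F id]]] % [E [T [F id]]]]

11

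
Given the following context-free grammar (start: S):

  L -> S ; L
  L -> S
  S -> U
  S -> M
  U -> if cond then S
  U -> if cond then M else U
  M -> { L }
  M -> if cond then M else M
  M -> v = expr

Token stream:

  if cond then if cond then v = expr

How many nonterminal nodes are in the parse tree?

[S [U if cond then [S [U if cond then [S [M v = expr]]]]]]

6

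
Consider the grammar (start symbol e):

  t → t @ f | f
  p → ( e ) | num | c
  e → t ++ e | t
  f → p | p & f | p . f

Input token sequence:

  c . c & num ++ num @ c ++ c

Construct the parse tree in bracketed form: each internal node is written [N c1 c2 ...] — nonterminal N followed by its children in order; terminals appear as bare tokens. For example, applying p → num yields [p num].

e
t ++ e
f ++ e
p . f ++ e
c . f ++ e
c . p & f ++ e
c . c & f ++ e
c . c & p ++ e
c . c & num ++ e
c . c & num ++ t ++ e
c . c & num ++ t @ f ++ e
c . c & num ++ f @ f ++ e
c . c & num ++ p @ f ++ e
c . c & num ++ num @ f ++ e
c . c & num ++ num @ p ++ e
c . c & num ++ num @ c ++ e
c . c & num ++ num @ c ++ t
c . c & num ++ num @ c ++ f
c . c & num ++ num @ c ++ p
c . c & num ++ num @ c ++ c

[e [t [f [p c] . [f [p c] & [f [p num]]]]] ++ [e [t [t [f [p num]]] @ [f [p c]]] ++ [e [t [f [p c]]]]]]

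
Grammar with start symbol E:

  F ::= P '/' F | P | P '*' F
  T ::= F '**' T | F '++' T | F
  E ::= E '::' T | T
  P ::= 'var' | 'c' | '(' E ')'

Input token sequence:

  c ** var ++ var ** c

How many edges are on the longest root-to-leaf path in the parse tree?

7

[E [T [F [P c]] ** [T [F [P var]] ++ [T [F [P var]] ** [T [F [P c]]]]]]]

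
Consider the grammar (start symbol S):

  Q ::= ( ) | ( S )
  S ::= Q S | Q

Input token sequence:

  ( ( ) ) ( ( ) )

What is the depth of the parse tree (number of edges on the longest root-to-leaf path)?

5

[S [Q ( [S [Q ( )]] )] [S [Q ( [S [Q ( )]] )]]]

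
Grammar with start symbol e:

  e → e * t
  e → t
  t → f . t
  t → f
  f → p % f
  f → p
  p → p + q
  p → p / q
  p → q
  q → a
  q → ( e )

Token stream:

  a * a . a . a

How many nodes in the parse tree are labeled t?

4

[e [e [t [f [p [q a]]]]] * [t [f [p [q a]]] . [t [f [p [q a]]] . [t [f [p [q a]]]]]]]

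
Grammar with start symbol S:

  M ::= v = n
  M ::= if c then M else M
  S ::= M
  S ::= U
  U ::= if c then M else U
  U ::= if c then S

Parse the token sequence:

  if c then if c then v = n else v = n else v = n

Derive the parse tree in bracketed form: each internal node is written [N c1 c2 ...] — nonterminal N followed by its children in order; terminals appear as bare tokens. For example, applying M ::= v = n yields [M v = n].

S
M
if c then M else M
if c then if c then M else M else M
if c then if c then v = n else M else M
if c then if c then v = n else v = n else M
if c then if c then v = n else v = n else v = n

[S [M if c then [M if c then [M v = n] else [M v = n]] else [M v = n]]]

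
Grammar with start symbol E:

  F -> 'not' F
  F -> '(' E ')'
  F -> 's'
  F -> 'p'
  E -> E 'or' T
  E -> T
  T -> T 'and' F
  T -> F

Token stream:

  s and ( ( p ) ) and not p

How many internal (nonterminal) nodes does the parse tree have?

14

[E [T [T [T [F s]] and [F ( [E [T [F ( [E [T [F p]]] )]]] )]] and [F not [F p]]]]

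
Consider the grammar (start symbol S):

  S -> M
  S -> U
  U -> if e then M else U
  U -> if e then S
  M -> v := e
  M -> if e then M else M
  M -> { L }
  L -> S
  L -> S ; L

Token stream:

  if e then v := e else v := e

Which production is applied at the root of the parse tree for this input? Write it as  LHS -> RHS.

S -> M

[S [M if e then [M v := e] else [M v := e]]]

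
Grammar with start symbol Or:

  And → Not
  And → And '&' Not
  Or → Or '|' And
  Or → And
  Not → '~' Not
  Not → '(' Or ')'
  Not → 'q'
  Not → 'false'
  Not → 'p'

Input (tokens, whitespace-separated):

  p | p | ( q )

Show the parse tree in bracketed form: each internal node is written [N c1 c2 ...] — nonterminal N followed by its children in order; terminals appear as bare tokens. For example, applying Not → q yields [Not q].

[Or [Or [Or [And [Not p]]] | [And [Not p]]] | [And [Not ( [Or [And [Not q]]] )]]]

Or
Or | And
Or | And | And
And | And | And
Not | And | And
p | And | And
p | Not | And
p | p | And
p | p | Not
p | p | ( Or )
p | p | ( And )
p | p | ( Not )
p | p | ( q )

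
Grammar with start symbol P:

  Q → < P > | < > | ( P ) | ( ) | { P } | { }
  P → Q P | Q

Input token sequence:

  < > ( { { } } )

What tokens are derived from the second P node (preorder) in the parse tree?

( { { } } )

[P [Q < >] [P [Q ( [P [Q { [P [Q { }]] }]] )]]]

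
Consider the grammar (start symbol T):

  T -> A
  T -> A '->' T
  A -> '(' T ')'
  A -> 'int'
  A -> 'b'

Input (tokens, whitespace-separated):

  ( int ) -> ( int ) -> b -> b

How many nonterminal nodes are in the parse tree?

[T [A ( [T [A int]] )] -> [T [A ( [T [A int]] )] -> [T [A b] -> [T [A b]]]]]

12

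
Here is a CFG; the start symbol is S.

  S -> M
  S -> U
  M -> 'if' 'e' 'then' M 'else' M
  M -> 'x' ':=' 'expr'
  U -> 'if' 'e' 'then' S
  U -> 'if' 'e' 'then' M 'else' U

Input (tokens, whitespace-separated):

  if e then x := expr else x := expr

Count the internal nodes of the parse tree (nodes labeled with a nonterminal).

[S [M if e then [M x := expr] else [M x := expr]]]

4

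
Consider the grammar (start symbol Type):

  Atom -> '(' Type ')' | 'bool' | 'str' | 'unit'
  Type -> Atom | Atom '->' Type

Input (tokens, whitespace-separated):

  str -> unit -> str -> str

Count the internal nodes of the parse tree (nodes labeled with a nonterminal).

8

[Type [Atom str] -> [Type [Atom unit] -> [Type [Atom str] -> [Type [Atom str]]]]]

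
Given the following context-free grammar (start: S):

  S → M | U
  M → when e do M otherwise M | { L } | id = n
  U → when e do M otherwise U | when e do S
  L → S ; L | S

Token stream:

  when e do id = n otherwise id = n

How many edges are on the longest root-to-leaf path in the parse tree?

3

[S [M when e do [M id = n] otherwise [M id = n]]]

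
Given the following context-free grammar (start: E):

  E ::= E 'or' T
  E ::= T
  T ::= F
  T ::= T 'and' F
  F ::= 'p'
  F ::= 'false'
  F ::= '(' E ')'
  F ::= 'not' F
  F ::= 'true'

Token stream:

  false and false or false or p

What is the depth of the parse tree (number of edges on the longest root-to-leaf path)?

6

[E [E [E [T [T [F false]] and [F false]]] or [T [F false]]] or [T [F p]]]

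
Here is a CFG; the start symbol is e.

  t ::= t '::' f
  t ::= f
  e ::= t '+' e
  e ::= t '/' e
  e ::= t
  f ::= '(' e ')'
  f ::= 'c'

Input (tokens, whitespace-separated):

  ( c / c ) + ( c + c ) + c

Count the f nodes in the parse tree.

[e [t [f ( [e [t [f c]] / [e [t [f c]]]] )]] + [e [t [f ( [e [t [f c]] + [e [t [f c]]]] )]] + [e [t [f c]]]]]

7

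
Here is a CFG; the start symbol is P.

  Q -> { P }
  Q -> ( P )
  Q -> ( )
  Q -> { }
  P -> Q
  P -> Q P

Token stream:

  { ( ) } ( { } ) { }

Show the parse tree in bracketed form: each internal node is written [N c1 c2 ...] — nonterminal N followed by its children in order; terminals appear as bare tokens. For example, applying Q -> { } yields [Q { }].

[P [Q { [P [Q ( )]] }] [P [Q ( [P [Q { }]] )] [P [Q { }]]]]

P
Q P
{ P } P
{ Q } P
{ ( ) } P
{ ( ) } Q P
{ ( ) } ( P ) P
{ ( ) } ( Q ) P
{ ( ) } ( { } ) P
{ ( ) } ( { } ) Q
{ ( ) } ( { } ) { }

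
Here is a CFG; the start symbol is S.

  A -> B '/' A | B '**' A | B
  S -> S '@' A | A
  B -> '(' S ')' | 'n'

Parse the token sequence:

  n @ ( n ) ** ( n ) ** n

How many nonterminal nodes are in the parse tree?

[S [S [A [B n]]] @ [A [B ( [S [A [B n]]] )] ** [A [B ( [S [A [B n]]] )] ** [A [B n]]]]]

16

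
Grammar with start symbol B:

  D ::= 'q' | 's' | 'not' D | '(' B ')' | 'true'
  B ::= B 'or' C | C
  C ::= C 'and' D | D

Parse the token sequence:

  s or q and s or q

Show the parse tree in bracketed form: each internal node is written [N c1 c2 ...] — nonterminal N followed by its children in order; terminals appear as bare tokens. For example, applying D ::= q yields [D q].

[B [B [B [C [D s]]] or [C [C [D q]] and [D s]]] or [C [D q]]]

B
B or C
B or C or C
C or C or C
D or C or C
s or C or C
s or C and D or C
s or D and D or C
s or q and D or C
s or q and s or C
s or q and s or D
s or q and s or q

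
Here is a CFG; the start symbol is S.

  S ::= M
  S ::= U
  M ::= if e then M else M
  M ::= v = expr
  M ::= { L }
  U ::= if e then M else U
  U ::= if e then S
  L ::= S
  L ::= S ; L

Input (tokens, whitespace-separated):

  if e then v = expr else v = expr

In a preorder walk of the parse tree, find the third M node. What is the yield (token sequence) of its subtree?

[S [M if e then [M v = expr] else [M v = expr]]]

v = expr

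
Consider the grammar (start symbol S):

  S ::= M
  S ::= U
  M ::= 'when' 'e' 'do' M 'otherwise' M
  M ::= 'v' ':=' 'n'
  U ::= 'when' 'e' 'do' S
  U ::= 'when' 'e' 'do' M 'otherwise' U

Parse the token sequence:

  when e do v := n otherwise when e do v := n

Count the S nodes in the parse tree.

[S [U when e do [M v := n] otherwise [U when e do [S [M v := n]]]]]

2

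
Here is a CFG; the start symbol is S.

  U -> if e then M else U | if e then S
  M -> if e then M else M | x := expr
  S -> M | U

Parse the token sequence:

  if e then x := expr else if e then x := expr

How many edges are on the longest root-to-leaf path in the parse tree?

5

[S [U if e then [M x := expr] else [U if e then [S [M x := expr]]]]]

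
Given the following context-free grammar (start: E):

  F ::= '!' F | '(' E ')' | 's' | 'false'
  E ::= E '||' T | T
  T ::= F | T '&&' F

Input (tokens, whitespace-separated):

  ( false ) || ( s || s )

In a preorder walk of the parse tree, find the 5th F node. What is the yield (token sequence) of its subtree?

s

[E [E [T [F ( [E [T [F false]]] )]]] || [T [F ( [E [E [T [F s]]] || [T [F s]]] )]]]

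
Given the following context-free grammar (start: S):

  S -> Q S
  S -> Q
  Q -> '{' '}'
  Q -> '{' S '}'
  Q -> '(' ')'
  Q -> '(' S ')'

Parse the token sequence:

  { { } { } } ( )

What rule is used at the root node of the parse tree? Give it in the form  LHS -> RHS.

S -> Q S

[S [Q { [S [Q { }] [S [Q { }]]] }] [S [Q ( )]]]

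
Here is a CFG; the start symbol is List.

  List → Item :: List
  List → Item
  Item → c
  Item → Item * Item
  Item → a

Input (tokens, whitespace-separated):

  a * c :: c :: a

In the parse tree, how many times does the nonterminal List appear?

[List [Item [Item a] * [Item c]] :: [List [Item c] :: [List [Item a]]]]

3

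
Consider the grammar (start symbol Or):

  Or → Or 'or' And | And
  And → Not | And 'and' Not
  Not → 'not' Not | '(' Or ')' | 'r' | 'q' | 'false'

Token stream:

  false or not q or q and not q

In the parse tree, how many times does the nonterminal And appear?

[Or [Or [Or [And [Not false]]] or [And [Not not [Not q]]]] or [And [And [Not q]] and [Not not [Not q]]]]

4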